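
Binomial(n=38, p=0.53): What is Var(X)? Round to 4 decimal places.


Var = n*p*(1-p) = 38 * 0.53 * 0.47 = 9.4658

9.4658


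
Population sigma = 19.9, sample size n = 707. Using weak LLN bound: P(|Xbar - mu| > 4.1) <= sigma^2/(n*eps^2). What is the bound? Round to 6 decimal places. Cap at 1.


bound = min(1, sigma^2/(n*eps^2))
sigma^2 = 19.9^2 = 396.01
n*eps^2 = 707 * 4.1^2 = 707 * 16.81 = 11884.67
sigma^2/(n*eps^2) = 396.01 / 11884.67 ≈ 0.03332108

0.033321


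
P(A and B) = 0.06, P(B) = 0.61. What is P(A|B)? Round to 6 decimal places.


P(A|B) = P(A and B) / P(B) = 0.06 / 0.61 = 6/61 ≈ 0.09836066

0.098361


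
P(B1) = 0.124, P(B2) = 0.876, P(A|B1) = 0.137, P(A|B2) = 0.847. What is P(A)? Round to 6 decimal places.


P(A) = P(A|B1)*P(B1) + P(A|B2)*P(B2)
P(A|B1)*P(B1) = 0.137 * 0.124 = 0.016988
P(A|B2)*P(B2) = 0.847 * 0.876 = 0.741972
P(A) = 0.016988 + 0.741972 = 0.75896

0.758960


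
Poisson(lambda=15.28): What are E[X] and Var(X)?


E[X] = Var(X) = lambda = 15.28

15.28, 15.28


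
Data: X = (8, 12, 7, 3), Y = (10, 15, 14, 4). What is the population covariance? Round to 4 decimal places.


Cov = (1/n)*sum((xi-xbar)(yi-ybar))
n = 4, xbar = 30/4 = 7.5, ybar = 43/4 = 10.75
sum((xi-xbar)(yi-ybar)) = 47.5
Cov = 47.5 / 4 = 11.875

11.8750


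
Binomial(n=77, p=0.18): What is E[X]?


E[X] = n*p = 77 * 0.18 = 13.86

13.86


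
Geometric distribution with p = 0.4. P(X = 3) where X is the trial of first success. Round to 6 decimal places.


P = (1-p)^(k-1) * p
(1-p)^(k-1) = 0.6^2 = 0.36
P = 0.36 * 0.4 = 0.144

0.144000


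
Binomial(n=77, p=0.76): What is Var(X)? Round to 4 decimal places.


Var = n*p*(1-p) = 77 * 0.76 * 0.24 = 14.0448

14.0448


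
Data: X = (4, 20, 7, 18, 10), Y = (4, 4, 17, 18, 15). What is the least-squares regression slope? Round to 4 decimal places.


b = sum((xi-xbar)(yi-ybar)) / sum((xi-xbar)^2)
n = 5, xbar = 59/5 = 11.8, ybar = 58/5 = 11.6
Sxy = sum((xi-xbar)(yi-ybar)) = 4.6
Sxx = sum((xi-xbar)^2) = 192.8
b = Sxy / Sxx = 23/964 ≈ 0.023859

0.0239


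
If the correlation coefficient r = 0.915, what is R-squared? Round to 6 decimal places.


R^2 = r^2 = (0.915)^2 = 0.837225

0.837225


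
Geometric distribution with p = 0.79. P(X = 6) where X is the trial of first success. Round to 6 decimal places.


P = (1-p)^(k-1) * p
(1-p)^(k-1) = 0.21^5 = 0.0004084101
P = 0.0004084101 * 0.79 ≈ 0.0003226440

0.000323


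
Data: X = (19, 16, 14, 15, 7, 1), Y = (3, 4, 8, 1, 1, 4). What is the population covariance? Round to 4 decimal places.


Cov = (1/n)*sum((xi-xbar)(yi-ybar))
n = 6, xbar = 72/6 = 12, ybar = 21/6 = 3.5
sum((xi-xbar)(yi-ybar)) = 7
Cov = 7 / 6 = 7/6 ≈ 1.166667

1.1667


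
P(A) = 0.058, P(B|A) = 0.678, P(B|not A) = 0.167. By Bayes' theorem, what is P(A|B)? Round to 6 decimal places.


P(A|B) = P(B|A)*P(A) / P(B), P(B) = P(B|A)*P(A) + P(B|not A)*P(not A)
P(B|A)*P(A) = 0.678 * 0.058 = 0.039324
P(B|not A)*P(not A) = 0.167 * 0.942 = 0.157314
P(B) = 0.039324 + 0.157314 = 0.196638
P(A|B) = 0.039324 / 0.196638 ≈ 0.19998169

0.199982


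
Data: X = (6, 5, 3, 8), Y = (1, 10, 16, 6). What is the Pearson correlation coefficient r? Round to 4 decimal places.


r = sum((xi-xbar)(yi-ybar)) / sqrt(sum((xi-xbar)^2) * sum((yi-ybar)^2))
n = 4, xbar = 22/4 = 5.5, ybar = 33/4 = 8.25
Sxy = sum((xi-xbar)(yi-ybar)) = -29.5
Sxx = sum((xi-xbar)^2) = 13
Syy = sum((yi-ybar)^2) = 120.75
sqrt(Sxx*Syy) ≈ 39.620071
r = Sxy / sqrt(Sxx*Syy) = -29.5 / 39.620071 ≈ -0.744572

-0.7446


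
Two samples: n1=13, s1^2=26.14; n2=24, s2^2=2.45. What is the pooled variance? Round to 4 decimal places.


sp^2 = ((n1-1)*s1^2 + (n2-1)*s2^2)/(n1+n2-2)
(n1-1)*s1^2 = 12 * 26.14 = 313.68
(n2-1)*s2^2 = 23 * 2.45 = 56.35
numerator = 313.68 + 56.35 = 370.03
n1+n2-2 = 35
sp^2 = 370.03 / 35 = 37003/3500 ≈ 10.572286

10.5723


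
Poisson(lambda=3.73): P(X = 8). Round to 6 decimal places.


P = e^(-lam) * lam^k / k!
e^(-3.73) ≈ 0.02399284
lam^k = 3.73^8 ≈ 37468.875072
k! = 8! = 40320
P = 0.02399284 * 37468.875072 / 40320 ≈ 0.022296

0.022296


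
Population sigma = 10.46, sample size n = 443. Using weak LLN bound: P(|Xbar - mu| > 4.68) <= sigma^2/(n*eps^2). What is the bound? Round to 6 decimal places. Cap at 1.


bound = min(1, sigma^2/(n*eps^2))
sigma^2 = 10.46^2 = 109.4116
n*eps^2 = 443 * 4.68^2 = 443 * 21.9024 = 9702.7632
sigma^2/(n*eps^2) = 109.4116 / 9702.7632 ≈ 0.01127633

0.011276


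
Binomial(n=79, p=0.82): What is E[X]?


E[X] = n*p = 79 * 0.82 = 64.78

64.78


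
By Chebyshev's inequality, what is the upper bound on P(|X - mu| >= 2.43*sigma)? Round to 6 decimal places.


P <= 1/k^2
k^2 = 2.43^2 = 5.9049
1/k^2 = 1 / 5.9049 ≈ 0.16935088

0.169351


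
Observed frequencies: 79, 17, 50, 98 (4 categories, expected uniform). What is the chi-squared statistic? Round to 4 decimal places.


chi2 = sum((O-E)^2/E), E = total/4
total = 244, E = 244/4 = 61
(79 - 61)^2 / 61 = 324 / 61 = 324/61 ≈ 5.311475
(17 - 61)^2 / 61 = 1936 / 61 = 1936/61 ≈ 31.737705
(50 - 61)^2 / 61 = 121 / 61 = 121/61 ≈ 1.983607
(98 - 61)^2 / 61 = 1369 / 61 = 1369/61 ≈ 22.442623
chi2 = 3750/61 ≈ 61.475410

61.4754


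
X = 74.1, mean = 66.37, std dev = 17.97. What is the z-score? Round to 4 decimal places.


z = (X - mu) / sigma
X - mu = 74.1 - 66.37 = 7.73
z = 7.73 / 17.97 = 773/1797 ≈ 0.430161

0.4302


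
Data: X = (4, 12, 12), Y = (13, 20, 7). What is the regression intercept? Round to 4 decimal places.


a = ybar - b*xbar, where b = sum((xi-xbar)(yi-ybar)) / sum((xi-xbar)^2)
n = 3, xbar = 28/3 ≈ 9.333333, ybar = 40/3 ≈ 13.333333
Sxy = sum((xi-xbar)(yi-ybar)) = 8/3 ≈ 2.666667
Sxx = sum((xi-xbar)^2) = 128/3 ≈ 42.666667
b = Sxy / Sxx = 0.0625
a = 13.333333 - 0.0625 * 9.333333 = 12.75

12.7500


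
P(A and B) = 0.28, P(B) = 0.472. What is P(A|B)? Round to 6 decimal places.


P(A|B) = P(A and B) / P(B) = 0.28 / 0.472 = 35/59 ≈ 0.59322034

0.593220


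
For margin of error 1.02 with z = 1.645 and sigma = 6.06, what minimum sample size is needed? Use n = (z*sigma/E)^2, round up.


z*sigma/E = 1.645 * 6.06 / 1.02 = 33229/3400 ≈ 9.773235
(z*sigma/E)^2 ≈ 95.516128
round up: n = 96

96


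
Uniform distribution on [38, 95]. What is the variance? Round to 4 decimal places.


Var = (b-a)^2 / 12
(b-a)^2 = (95 - 38)^2 = 3249
Var = 3249/12 = 270.75

270.7500


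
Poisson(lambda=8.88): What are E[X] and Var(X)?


E[X] = Var(X) = lambda = 8.88

8.88, 8.88


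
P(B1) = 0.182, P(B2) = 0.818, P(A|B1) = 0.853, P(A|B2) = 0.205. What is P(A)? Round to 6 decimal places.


P(A) = P(A|B1)*P(B1) + P(A|B2)*P(B2)
P(A|B1)*P(B1) = 0.853 * 0.182 = 0.155246
P(A|B2)*P(B2) = 0.205 * 0.818 = 0.16769
P(A) = 0.155246 + 0.16769 = 0.322936

0.322936


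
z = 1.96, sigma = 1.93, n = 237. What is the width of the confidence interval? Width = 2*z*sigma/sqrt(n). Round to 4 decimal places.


width = 2*z*sigma/sqrt(n)
2*z*sigma = 2 * 1.96 * 1.93 = 7.5656
sqrt(237) ≈ 15.394804
width = 7.5656 / 15.394804 ≈ 0.491439

0.4914


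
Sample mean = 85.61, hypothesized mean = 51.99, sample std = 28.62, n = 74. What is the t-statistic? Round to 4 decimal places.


t = (xbar - mu0) / (s/sqrt(n))
xbar - mu0 = 85.61 - 51.99 = 33.62
sqrt(74) ≈ 8.60232527
s/sqrt(n) = 28.62 / 8.60232527 ≈ 3.32700742
t = 33.62 / 3.32700742 ≈ 10.105177

10.1052


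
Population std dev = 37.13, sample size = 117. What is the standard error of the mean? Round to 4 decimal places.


SE = sigma / sqrt(n)
sqrt(117) ≈ 10.816654
SE = 37.13 / 10.816654 ≈ 3.432670

3.4327


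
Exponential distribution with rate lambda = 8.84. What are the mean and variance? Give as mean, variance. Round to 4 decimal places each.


mean = 1/lam, var = 1/lam^2
mean = 1 / 8.84 = 25/221 ≈ 0.113122
lam^2 = 8.84^2 = 78.1456
var = 1 / 78.1456 ≈ 0.012797

0.1131, 0.0128


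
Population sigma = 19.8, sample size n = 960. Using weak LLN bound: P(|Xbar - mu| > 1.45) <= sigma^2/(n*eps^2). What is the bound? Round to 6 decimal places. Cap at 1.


bound = min(1, sigma^2/(n*eps^2))
sigma^2 = 19.8^2 = 392.04
n*eps^2 = 960 * 1.45^2 = 960 * 2.1025 = 2018.4
sigma^2/(n*eps^2) = 392.04 / 2018.4 ≈ 0.19423306

0.194233


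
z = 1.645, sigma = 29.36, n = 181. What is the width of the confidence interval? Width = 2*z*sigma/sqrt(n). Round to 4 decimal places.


width = 2*z*sigma/sqrt(n)
2*z*sigma = 2 * 1.645 * 29.36 = 96.5944
sqrt(181) ≈ 13.453624
width = 96.5944 / 13.453624 ≈ 7.179805

7.1798


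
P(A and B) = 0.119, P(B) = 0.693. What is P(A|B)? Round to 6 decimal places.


P(A|B) = P(A and B) / P(B) = 0.119 / 0.693 = 17/99 ≈ 0.17171717

0.171717


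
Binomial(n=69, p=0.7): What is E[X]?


E[X] = n*p = 69 * 0.7 = 48.3

48.3


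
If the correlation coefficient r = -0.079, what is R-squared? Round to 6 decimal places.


R^2 = r^2 = (-0.079)^2 = 0.006241

0.006241


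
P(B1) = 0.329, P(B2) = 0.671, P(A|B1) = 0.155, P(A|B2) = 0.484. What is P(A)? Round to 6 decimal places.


P(A) = P(A|B1)*P(B1) + P(A|B2)*P(B2)
P(A|B1)*P(B1) = 0.155 * 0.329 = 0.050995
P(A|B2)*P(B2) = 0.484 * 0.671 = 0.324764
P(A) = 0.050995 + 0.324764 = 0.375759

0.375759


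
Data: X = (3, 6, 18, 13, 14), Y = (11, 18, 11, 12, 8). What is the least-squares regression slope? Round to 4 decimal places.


b = sum((xi-xbar)(yi-ybar)) / sum((xi-xbar)^2)
n = 5, xbar = 54/5 = 10.8, ybar = 60/5 = 12
Sxy = sum((xi-xbar)(yi-ybar)) = -41
Sxx = sum((xi-xbar)^2) = 150.8
b = Sxy / Sxx = -205/754 ≈ -0.271883

-0.2719


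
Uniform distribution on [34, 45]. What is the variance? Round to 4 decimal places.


Var = (b-a)^2 / 12
(b-a)^2 = (45 - 34)^2 = 121
Var = 121/12 ≈ 10.083333

10.0833


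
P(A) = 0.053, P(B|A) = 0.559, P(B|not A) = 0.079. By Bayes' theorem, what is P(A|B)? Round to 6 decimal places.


P(A|B) = P(B|A)*P(A) / P(B), P(B) = P(B|A)*P(A) + P(B|not A)*P(not A)
P(B|A)*P(A) = 0.559 * 0.053 = 0.029627
P(B|not A)*P(not A) = 0.079 * 0.947 = 0.074813
P(B) = 0.029627 + 0.074813 = 0.10444
P(A|B) = 0.029627 / 0.10444 ≈ 0.28367484

0.283675


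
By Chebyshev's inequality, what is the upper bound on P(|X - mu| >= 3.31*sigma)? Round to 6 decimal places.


P <= 1/k^2
k^2 = 3.31^2 = 10.9561
1/k^2 = 1 / 10.9561 ≈ 0.09127335

0.091273


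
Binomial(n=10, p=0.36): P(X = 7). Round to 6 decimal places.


P = C(n,k) * p^k * (1-p)^(n-k)
C(10,7) = 120
p^k = 0.36^7 ≈ 0.0007836416
(1-p)^(n-k) = 0.64^3 = 0.262144
P = 120 * 0.0007836416 * 0.262144 ≈ 0.024651

0.024651


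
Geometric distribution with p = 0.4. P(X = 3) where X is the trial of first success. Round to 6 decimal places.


P = (1-p)^(k-1) * p
(1-p)^(k-1) = 0.6^2 = 0.36
P = 0.36 * 0.4 = 0.144

0.144000


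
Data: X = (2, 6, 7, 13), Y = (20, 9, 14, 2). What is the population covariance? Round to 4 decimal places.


Cov = (1/n)*sum((xi-xbar)(yi-ybar))
n = 4, xbar = 28/4 = 7, ybar = 45/4 = 11.25
sum((xi-xbar)(yi-ybar)) = -97
Cov = -97 / 4 = -24.25

-24.2500


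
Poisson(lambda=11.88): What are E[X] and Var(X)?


E[X] = Var(X) = lambda = 11.88

11.88, 11.88


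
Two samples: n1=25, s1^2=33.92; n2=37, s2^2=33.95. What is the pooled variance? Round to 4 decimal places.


sp^2 = ((n1-1)*s1^2 + (n2-1)*s2^2)/(n1+n2-2)
(n1-1)*s1^2 = 24 * 33.92 = 814.08
(n2-1)*s2^2 = 36 * 33.95 = 1222.2
numerator = 814.08 + 1222.2 = 2036.28
n1+n2-2 = 60
sp^2 = 2036.28 / 60 = 33.938

33.9380


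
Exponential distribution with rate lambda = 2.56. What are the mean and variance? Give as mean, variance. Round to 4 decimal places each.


mean = 1/lam, var = 1/lam^2
mean = 1 / 2.56 = 0.390625
lam^2 = 2.56^2 = 6.5536
var = 1 / 6.5536 = 625/4096 ≈ 0.152588

0.3906, 0.1526


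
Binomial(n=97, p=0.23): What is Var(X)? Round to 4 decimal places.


Var = n*p*(1-p) = 97 * 0.23 * 0.77 = 17.1787

17.1787


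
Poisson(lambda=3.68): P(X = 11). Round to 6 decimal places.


P = e^(-lam) * lam^k / k!
e^(-3.68) ≈ 0.02522297
lam^k = 3.68^11 ≈ 1676200.652616
k! = 11! = 39916800
P = 0.02522297 * 1676200.652616 / 39916800 ≈ 0.001059

0.001059


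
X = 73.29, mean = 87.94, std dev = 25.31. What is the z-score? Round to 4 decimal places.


z = (X - mu) / sigma
X - mu = 73.29 - 87.94 = -14.65
z = -14.65 / 25.31 = -1465/2531 ≈ -0.578823

-0.5788


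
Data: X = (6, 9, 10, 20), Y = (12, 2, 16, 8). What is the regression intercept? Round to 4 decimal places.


a = ybar - b*xbar, where b = sum((xi-xbar)(yi-ybar)) / sum((xi-xbar)^2)
n = 4, xbar = 45/4 = 11.25, ybar = 38/4 = 9.5
Sxy = sum((xi-xbar)(yi-ybar)) = -17.5
Sxx = sum((xi-xbar)^2) = 110.75
b = Sxy / Sxx = -70/443 ≈ -0.158014
a = 9.5 - (-0.158014) * 11.25 = 4996/443 ≈ 11.277652

11.2777


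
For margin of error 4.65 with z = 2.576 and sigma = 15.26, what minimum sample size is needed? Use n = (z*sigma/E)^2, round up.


z*sigma/E = 2.576 * 15.26 / 4.65 ≈ 8.453712
(z*sigma/E)^2 ≈ 71.465244
round up: n = 72

72


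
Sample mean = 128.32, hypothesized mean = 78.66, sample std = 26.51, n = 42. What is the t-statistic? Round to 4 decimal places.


t = (xbar - mu0) / (s/sqrt(n))
xbar - mu0 = 128.32 - 78.66 = 49.66
sqrt(42) ≈ 6.48074070
s/sqrt(n) = 26.51 / 6.48074070 ≈ 4.09058181
t = 49.66 / 4.09058181 ≈ 12.140082

12.1401


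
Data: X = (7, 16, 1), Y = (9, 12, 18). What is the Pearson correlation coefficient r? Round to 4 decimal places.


r = sum((xi-xbar)(yi-ybar)) / sqrt(sum((xi-xbar)^2) * sum((yi-ybar)^2))
n = 3, xbar = 24/3 = 8, ybar = 39/3 = 13
Sxy = sum((xi-xbar)(yi-ybar)) = -39
Sxx = sum((xi-xbar)^2) = 114
Syy = sum((yi-ybar)^2) = 42
sqrt(Sxx*Syy) ≈ 69.195376
r = Sxy / sqrt(Sxx*Syy) = -39 / 69.195376 ≈ -0.563621

-0.5636


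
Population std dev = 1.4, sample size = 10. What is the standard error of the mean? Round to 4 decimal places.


SE = sigma / sqrt(n)
sqrt(10) ≈ 3.162278
SE = 1.4 / 3.162278 ≈ 0.442719

0.4427


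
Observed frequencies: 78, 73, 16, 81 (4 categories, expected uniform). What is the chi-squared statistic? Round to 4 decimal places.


chi2 = sum((O-E)^2/E), E = total/4
total = 248, E = 248/4 = 62
(78 - 62)^2 / 62 = 256 / 62 = 128/31 ≈ 4.129032
(73 - 62)^2 / 62 = 121 / 62 = 121/62 ≈ 1.951613
(16 - 62)^2 / 62 = 2116 / 62 = 1058/31 ≈ 34.129032
(81 - 62)^2 / 62 = 361 / 62 = 361/62 ≈ 5.822581
chi2 = 1427/31 ≈ 46.032258

46.0323


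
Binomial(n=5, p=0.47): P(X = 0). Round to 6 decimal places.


P = C(n,k) * p^k * (1-p)^(n-k)
C(5,0) = 1
p^k = 0.47^0 = 1
(1-p)^(n-k) = 0.53^5 ≈ 0.04181955
P = 1 * 1 * 0.04181955 ≈ 0.041820

0.041820


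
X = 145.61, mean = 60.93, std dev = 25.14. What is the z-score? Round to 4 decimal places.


z = (X - mu) / sigma
X - mu = 145.61 - 60.93 = 84.68
z = 84.68 / 25.14 = 4234/1257 ≈ 3.368337

3.3683


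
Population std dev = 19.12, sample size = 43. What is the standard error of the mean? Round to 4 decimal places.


SE = sigma / sqrt(n)
sqrt(43) ≈ 6.557439
SE = 19.12 / 6.557439 ≈ 2.915773

2.9158


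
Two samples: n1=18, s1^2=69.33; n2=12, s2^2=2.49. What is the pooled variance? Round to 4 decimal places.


sp^2 = ((n1-1)*s1^2 + (n2-1)*s2^2)/(n1+n2-2)
(n1-1)*s1^2 = 17 * 69.33 = 1178.61
(n2-1)*s2^2 = 11 * 2.49 = 27.39
numerator = 1178.61 + 27.39 = 1206
n1+n2-2 = 28
sp^2 = 1206 / 28 = 603/14 ≈ 43.071429

43.0714


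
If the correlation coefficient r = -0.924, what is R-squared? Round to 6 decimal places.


R^2 = r^2 = (-0.924)^2 = 0.853776

0.853776


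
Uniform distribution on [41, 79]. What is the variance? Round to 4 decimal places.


Var = (b-a)^2 / 12
(b-a)^2 = (79 - 41)^2 = 1444
Var = 1444/12 ≈ 120.333333

120.3333


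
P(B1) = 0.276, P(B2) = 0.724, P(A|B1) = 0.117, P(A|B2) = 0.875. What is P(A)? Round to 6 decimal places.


P(A) = P(A|B1)*P(B1) + P(A|B2)*P(B2)
P(A|B1)*P(B1) = 0.117 * 0.276 = 0.032292
P(A|B2)*P(B2) = 0.875 * 0.724 = 0.6335
P(A) = 0.032292 + 0.6335 = 0.665792

0.665792


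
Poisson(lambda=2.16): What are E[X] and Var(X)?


E[X] = Var(X) = lambda = 2.16

2.16, 2.16


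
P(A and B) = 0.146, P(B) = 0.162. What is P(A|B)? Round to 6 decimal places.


P(A|B) = P(A and B) / P(B) = 0.146 / 0.162 = 73/81 ≈ 0.90123457

0.901235


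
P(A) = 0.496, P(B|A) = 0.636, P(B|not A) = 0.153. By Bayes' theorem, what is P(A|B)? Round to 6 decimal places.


P(A|B) = P(B|A)*P(A) / P(B), P(B) = P(B|A)*P(A) + P(B|not A)*P(not A)
P(B|A)*P(A) = 0.636 * 0.496 = 0.315456
P(B|not A)*P(not A) = 0.153 * 0.504 = 0.077112
P(B) = 0.315456 + 0.077112 = 0.392568
P(A|B) = 0.315456 / 0.392568 ≈ 0.80357034

0.803570


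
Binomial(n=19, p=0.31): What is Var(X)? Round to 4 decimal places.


Var = n*p*(1-p) = 19 * 0.31 * 0.69 = 4.0641

4.0641


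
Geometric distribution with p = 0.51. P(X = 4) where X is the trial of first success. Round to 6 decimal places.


P = (1-p)^(k-1) * p
(1-p)^(k-1) = 0.49^3 = 0.117649
P = 0.117649 * 0.51 = 0.06000099

0.060001


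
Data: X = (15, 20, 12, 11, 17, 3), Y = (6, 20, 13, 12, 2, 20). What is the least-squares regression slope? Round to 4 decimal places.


b = sum((xi-xbar)(yi-ybar)) / sum((xi-xbar)^2)
n = 6, xbar = 78/6 = 13, ybar = 73/6 ≈ 12.166667
Sxy = sum((xi-xbar)(yi-ybar)) = -77
Sxx = sum((xi-xbar)^2) = 174
b = Sxy / Sxx = -77/174 ≈ -0.442529

-0.4425


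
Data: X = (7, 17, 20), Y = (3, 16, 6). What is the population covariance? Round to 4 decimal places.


Cov = (1/n)*sum((xi-xbar)(yi-ybar))
n = 3, xbar = 44/3 ≈ 14.666667, ybar = 25/3 ≈ 8.333333
sum((xi-xbar)(yi-ybar)) = 139/3 ≈ 46.333333
Cov = 46.333333 / 3 = 139/9 ≈ 15.444444

15.4444


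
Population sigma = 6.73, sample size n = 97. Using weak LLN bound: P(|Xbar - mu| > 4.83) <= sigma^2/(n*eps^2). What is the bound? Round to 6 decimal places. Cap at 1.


bound = min(1, sigma^2/(n*eps^2))
sigma^2 = 6.73^2 = 45.2929
n*eps^2 = 97 * 4.83^2 = 97 * 23.3289 = 2262.9033
sigma^2/(n*eps^2) = 45.2929 / 2262.9033 ≈ 0.02001539

0.020015


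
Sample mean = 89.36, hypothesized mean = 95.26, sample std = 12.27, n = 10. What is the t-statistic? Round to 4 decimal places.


t = (xbar - mu0) / (s/sqrt(n))
xbar - mu0 = 89.36 - 95.26 = -5.9
sqrt(10) ≈ 3.16227766
s/sqrt(n) = 12.27 / 3.16227766 ≈ 3.88011469
t = -5.9 / 3.88011469 ≈ -1.520574

-1.5206


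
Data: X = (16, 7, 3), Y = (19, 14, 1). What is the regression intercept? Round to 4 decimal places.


a = ybar - b*xbar, where b = sum((xi-xbar)(yi-ybar)) / sum((xi-xbar)^2)
n = 3, xbar = 26/3 ≈ 8.666667, ybar = 34/3 ≈ 11.333333
Sxy = sum((xi-xbar)(yi-ybar)) = 331/3 ≈ 110.333333
Sxx = sum((xi-xbar)^2) = 266/3 ≈ 88.666667
b = Sxy / Sxx = 331/266 ≈ 1.244361
a = 11.333333 - 1.244361 * 8.666667 = 73/133 ≈ 0.548872

0.5489


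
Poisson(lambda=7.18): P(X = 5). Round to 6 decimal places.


P = e^(-lam) * lam^k / k!
e^(-7.18) ≈ 0.0007616678
lam^k = 7.18^5 ≈ 19081.926611
k! = 5! = 120
P = 0.0007616678 * 19081.926611 / 120 ≈ 0.121117

0.121117


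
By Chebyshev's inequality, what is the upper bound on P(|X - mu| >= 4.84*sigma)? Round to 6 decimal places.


P <= 1/k^2
k^2 = 4.84^2 = 23.4256
1/k^2 = 1 / 23.4256 ≈ 0.04268834

0.042688


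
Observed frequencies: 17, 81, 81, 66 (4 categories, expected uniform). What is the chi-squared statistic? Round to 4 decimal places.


chi2 = sum((O-E)^2/E), E = total/4
total = 245, E = 245/4 = 61.25
(17 - 61.25)^2 / 61.25 = 1958.0625 / 61.25 = 31329/980 ≈ 31.968367
(81 - 61.25)^2 / 61.25 = 390.0625 / 61.25 = 6241/980 ≈ 6.368367
(81 - 61.25)^2 / 61.25 = 390.0625 / 61.25 = 6241/980 ≈ 6.368367
(66 - 61.25)^2 / 61.25 = 22.5625 / 61.25 = 361/980 ≈ 0.368367
chi2 = 11043/245 ≈ 45.073469

45.0735


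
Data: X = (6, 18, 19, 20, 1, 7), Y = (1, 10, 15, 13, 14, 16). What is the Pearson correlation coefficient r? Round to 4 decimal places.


r = sum((xi-xbar)(yi-ybar)) / sqrt(sum((xi-xbar)^2) * sum((yi-ybar)^2))
n = 6, xbar = 71/6 ≈ 11.833333, ybar = 69/6 = 11.5
Sxy = sum((xi-xbar)(yi-ybar)) = 40.5
Sxx = sum((xi-xbar)^2) = 1985/6 ≈ 330.833333
Syy = sum((yi-ybar)^2) = 153.5
sqrt(Sxx*Syy) ≈ 225.350653
r = Sxy / sqrt(Sxx*Syy) = 40.5 / 225.350653 ≈ 0.179720

0.1797


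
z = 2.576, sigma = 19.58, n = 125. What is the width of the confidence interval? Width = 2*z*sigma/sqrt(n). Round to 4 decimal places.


width = 2*z*sigma/sqrt(n)
2*z*sigma = 2 * 2.576 * 19.58 = 100.87616
sqrt(125) ≈ 11.180340
width = 100.87616 / 11.180340 ≈ 9.022638

9.0226


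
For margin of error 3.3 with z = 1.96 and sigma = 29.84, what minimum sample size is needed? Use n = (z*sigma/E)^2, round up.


z*sigma/E = 1.96 * 29.84 / 3.3 = 73108/4125 ≈ 17.723152
(z*sigma/E)^2 ≈ 314.110100
round up: n = 315

315


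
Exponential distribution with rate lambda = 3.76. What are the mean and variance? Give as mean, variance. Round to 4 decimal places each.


mean = 1/lam, var = 1/lam^2
mean = 1 / 3.76 = 25/94 ≈ 0.265957
lam^2 = 3.76^2 = 14.1376
var = 1 / 14.1376 = 625/8836 ≈ 0.070733

0.2660, 0.0707


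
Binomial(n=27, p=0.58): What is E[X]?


E[X] = n*p = 27 * 0.58 = 15.66

15.66


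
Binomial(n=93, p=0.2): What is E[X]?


E[X] = n*p = 93 * 0.2 = 18.6

18.6


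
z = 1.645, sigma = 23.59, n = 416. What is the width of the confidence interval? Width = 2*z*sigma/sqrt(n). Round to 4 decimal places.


width = 2*z*sigma/sqrt(n)
2*z*sigma = 2 * 1.645 * 23.59 = 77.6111
sqrt(416) ≈ 20.396078
width = 77.6111 / 20.396078 ≈ 3.805197

3.8052


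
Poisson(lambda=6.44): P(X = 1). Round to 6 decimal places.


P = e^(-lam) * lam^k / k!
e^(-6.44) ≈ 0.001596407
lam^k = 6.44^1 = 6.44
k! = 1! = 1
P = 0.001596407 * 6.44 / 1 ≈ 0.010281

0.010281


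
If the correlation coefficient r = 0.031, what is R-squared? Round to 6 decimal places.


R^2 = r^2 = (0.031)^2 = 0.000961

0.000961


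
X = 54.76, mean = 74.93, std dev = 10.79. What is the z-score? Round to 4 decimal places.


z = (X - mu) / sigma
X - mu = 54.76 - 74.93 = -20.17
z = -20.17 / 10.79 = -2017/1079 ≈ -1.869323

-1.8693


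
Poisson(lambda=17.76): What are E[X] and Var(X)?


E[X] = Var(X) = lambda = 17.76

17.76, 17.76


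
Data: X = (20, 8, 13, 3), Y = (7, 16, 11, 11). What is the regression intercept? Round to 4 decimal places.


a = ybar - b*xbar, where b = sum((xi-xbar)(yi-ybar)) / sum((xi-xbar)^2)
n = 4, xbar = 44/4 = 11, ybar = 45/4 = 11.25
Sxy = sum((xi-xbar)(yi-ybar)) = -51
Sxx = sum((xi-xbar)^2) = 158
b = Sxy / Sxx = -51/158 ≈ -0.322785
a = 11.25 - (-0.322785) * 11 = 4677/316 ≈ 14.800633

14.8006


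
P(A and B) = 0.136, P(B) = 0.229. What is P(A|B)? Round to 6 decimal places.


P(A|B) = P(A and B) / P(B) = 0.136 / 0.229 = 136/229 ≈ 0.59388646

0.593886


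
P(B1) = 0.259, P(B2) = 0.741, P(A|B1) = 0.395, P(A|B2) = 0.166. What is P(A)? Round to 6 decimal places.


P(A) = P(A|B1)*P(B1) + P(A|B2)*P(B2)
P(A|B1)*P(B1) = 0.395 * 0.259 = 0.102305
P(A|B2)*P(B2) = 0.166 * 0.741 = 0.123006
P(A) = 0.102305 + 0.123006 = 0.225311

0.225311


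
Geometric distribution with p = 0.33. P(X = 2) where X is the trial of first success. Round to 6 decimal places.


P = (1-p)^(k-1) * p
(1-p)^(k-1) = 0.67^1 = 0.67
P = 0.67 * 0.33 = 0.2211

0.221100


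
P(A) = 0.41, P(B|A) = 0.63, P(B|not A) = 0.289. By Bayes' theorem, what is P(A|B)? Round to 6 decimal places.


P(A|B) = P(B|A)*P(A) / P(B), P(B) = P(B|A)*P(A) + P(B|not A)*P(not A)
P(B|A)*P(A) = 0.63 * 0.41 = 0.2583
P(B|not A)*P(not A) = 0.289 * 0.59 = 0.17051
P(B) = 0.2583 + 0.17051 = 0.42881
P(A|B) = 0.2583 / 0.42881 ≈ 0.60236468

0.602365


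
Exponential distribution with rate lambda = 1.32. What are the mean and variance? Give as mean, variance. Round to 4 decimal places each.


mean = 1/lam, var = 1/lam^2
mean = 1 / 1.32 = 25/33 ≈ 0.757576
lam^2 = 1.32^2 = 1.7424
var = 1 / 1.7424 = 625/1089 ≈ 0.573921

0.7576, 0.5739


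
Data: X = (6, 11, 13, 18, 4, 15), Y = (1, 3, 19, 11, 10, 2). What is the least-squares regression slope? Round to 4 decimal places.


b = sum((xi-xbar)(yi-ybar)) / sum((xi-xbar)^2)
n = 6, xbar = 67/6 ≈ 11.166667, ybar = 46/6 = 23/3 ≈ 7.666667
Sxy = sum((xi-xbar)(yi-ybar)) = 121/3 ≈ 40.333333
Sxx = sum((xi-xbar)^2) = 857/6 ≈ 142.833333
b = Sxy / Sxx = 242/857 ≈ 0.282380

0.2824


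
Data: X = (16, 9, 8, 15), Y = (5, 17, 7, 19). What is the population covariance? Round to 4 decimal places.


Cov = (1/n)*sum((xi-xbar)(yi-ybar))
n = 4, xbar = 48/4 = 12, ybar = 48/4 = 12
sum((xi-xbar)(yi-ybar)) = -2
Cov = -2 / 4 = -0.5

-0.5000


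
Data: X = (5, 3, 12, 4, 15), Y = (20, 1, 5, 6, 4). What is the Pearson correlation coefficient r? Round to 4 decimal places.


r = sum((xi-xbar)(yi-ybar)) / sqrt(sum((xi-xbar)^2) * sum((yi-ybar)^2))
n = 5, xbar = 39/5 = 7.8, ybar = 36/5 = 7.2
Sxy = sum((xi-xbar)(yi-ybar)) = -33.8
Sxx = sum((xi-xbar)^2) = 114.8
Syy = sum((yi-ybar)^2) = 218.8
sqrt(Sxx*Syy) ≈ 158.487350
r = Sxy / sqrt(Sxx*Syy) = -33.8 / 158.487350 ≈ -0.213266

-0.2133


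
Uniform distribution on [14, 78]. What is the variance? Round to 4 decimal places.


Var = (b-a)^2 / 12
(b-a)^2 = (78 - 14)^2 = 4096
Var = 4096/12 ≈ 341.333333

341.3333


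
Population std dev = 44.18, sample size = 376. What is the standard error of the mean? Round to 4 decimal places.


SE = sigma / sqrt(n)
sqrt(376) ≈ 19.390719
SE = 44.18 / 19.390719 ≈ 2.278410

2.2784


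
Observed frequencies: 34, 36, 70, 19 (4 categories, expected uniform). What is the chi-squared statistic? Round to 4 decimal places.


chi2 = sum((O-E)^2/E), E = total/4
total = 159, E = 159/4 = 39.75
(34 - 39.75)^2 / 39.75 = 33.0625 / 39.75 = 529/636 ≈ 0.831761
(36 - 39.75)^2 / 39.75 = 14.0625 / 39.75 = 75/212 ≈ 0.353774
(70 - 39.75)^2 / 39.75 = 915.0625 / 39.75 = 14641/636 ≈ 23.020440
(19 - 39.75)^2 / 39.75 = 430.5625 / 39.75 = 6889/636 ≈ 10.831761
chi2 = 1857/53 ≈ 35.037736

35.0377


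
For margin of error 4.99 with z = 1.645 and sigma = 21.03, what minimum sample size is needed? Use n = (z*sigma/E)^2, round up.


z*sigma/E = 1.645 * 21.03 / 4.99 ≈ 6.932735
(z*sigma/E)^2 ≈ 48.062821
round up: n = 49

49


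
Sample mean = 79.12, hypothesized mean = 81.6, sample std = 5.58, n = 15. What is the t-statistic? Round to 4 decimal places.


t = (xbar - mu0) / (s/sqrt(n))
xbar - mu0 = 79.12 - 81.6 = -2.48
sqrt(15) ≈ 3.87298335
s/sqrt(n) = 5.58 / 3.87298335 ≈ 1.44074980
t = -2.48 / 1.44074980 ≈ -1.721326

-1.7213


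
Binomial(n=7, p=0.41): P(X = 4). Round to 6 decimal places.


P = C(n,k) * p^k * (1-p)^(n-k)
C(7,4) = 35
p^k = 0.41^4 = 0.02825761
(1-p)^(n-k) = 0.59^3 = 0.205379
P = 35 * 0.02825761 * 0.205379 ≈ 0.203123

0.203123


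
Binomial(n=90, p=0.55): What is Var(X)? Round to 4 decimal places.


Var = n*p*(1-p) = 90 * 0.55 * 0.45 = 22.275

22.2750


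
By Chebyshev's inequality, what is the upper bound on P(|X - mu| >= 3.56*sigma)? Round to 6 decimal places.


P <= 1/k^2
k^2 = 3.56^2 = 12.6736
1/k^2 = 1 / 12.6736 = 625/7921 ≈ 0.07890418

0.078904


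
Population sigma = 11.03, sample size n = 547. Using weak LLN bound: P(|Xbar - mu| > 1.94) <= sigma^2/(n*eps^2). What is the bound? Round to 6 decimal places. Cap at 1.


bound = min(1, sigma^2/(n*eps^2))
sigma^2 = 11.03^2 = 121.6609
n*eps^2 = 547 * 1.94^2 = 547 * 3.7636 = 2058.6892
sigma^2/(n*eps^2) = 121.6609 / 2058.6892 ≈ 0.05909629

0.059096


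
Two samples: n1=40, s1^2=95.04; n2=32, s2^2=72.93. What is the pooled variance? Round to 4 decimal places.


sp^2 = ((n1-1)*s1^2 + (n2-1)*s2^2)/(n1+n2-2)
(n1-1)*s1^2 = 39 * 95.04 = 3706.56
(n2-1)*s2^2 = 31 * 72.93 = 2260.83
numerator = 3706.56 + 2260.83 = 5967.39
n1+n2-2 = 70
sp^2 = 5967.39 / 70 = 596739/7000 ≈ 85.248429

85.2484


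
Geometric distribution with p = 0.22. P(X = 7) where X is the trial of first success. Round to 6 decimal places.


P = (1-p)^(k-1) * p
(1-p)^(k-1) = 0.78^6 ≈ 0.2251996
P = 0.2251996 * 0.22 ≈ 0.04954391

0.049544


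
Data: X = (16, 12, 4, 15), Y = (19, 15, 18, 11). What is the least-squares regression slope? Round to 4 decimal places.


b = sum((xi-xbar)(yi-ybar)) / sum((xi-xbar)^2)
n = 4, xbar = 47/4 = 11.75, ybar = 63/4 = 15.75
Sxy = sum((xi-xbar)(yi-ybar)) = -19.25
Sxx = sum((xi-xbar)^2) = 88.75
b = Sxy / Sxx = -77/355 ≈ -0.216901

-0.2169


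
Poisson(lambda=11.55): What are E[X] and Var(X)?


E[X] = Var(X) = lambda = 11.55

11.55, 11.55


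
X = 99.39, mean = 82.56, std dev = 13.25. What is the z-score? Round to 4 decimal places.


z = (X - mu) / sigma
X - mu = 99.39 - 82.56 = 16.83
z = 16.83 / 13.25 = 1683/1325 ≈ 1.270189

1.2702


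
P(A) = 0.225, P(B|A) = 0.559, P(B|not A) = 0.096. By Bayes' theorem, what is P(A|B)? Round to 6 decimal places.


P(A|B) = P(B|A)*P(A) / P(B), P(B) = P(B|A)*P(A) + P(B|not A)*P(not A)
P(B|A)*P(A) = 0.559 * 0.225 = 0.125775
P(B|not A)*P(not A) = 0.096 * 0.775 = 0.0744
P(B) = 0.125775 + 0.0744 = 0.200175
P(A|B) = 0.125775 / 0.200175 = 1677/2669 ≈ 0.62832522

0.628325


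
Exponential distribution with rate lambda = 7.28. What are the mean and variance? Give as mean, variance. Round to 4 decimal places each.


mean = 1/lam, var = 1/lam^2
mean = 1 / 7.28 = 25/182 ≈ 0.137363
lam^2 = 7.28^2 = 52.9984
var = 1 / 52.9984 ≈ 0.018868

0.1374, 0.0189


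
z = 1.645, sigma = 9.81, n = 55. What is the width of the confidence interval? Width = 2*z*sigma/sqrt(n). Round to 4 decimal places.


width = 2*z*sigma/sqrt(n)
2*z*sigma = 2 * 1.645 * 9.81 = 32.2749
sqrt(55) ≈ 7.416198
width = 32.2749 / 7.416198 ≈ 4.351947

4.3519


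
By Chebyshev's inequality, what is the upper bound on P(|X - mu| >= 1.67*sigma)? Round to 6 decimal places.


P <= 1/k^2
k^2 = 1.67^2 = 2.7889
1/k^2 = 1 / 2.7889 ≈ 0.35856431

0.358564


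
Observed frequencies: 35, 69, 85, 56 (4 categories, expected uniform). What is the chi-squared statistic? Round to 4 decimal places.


chi2 = sum((O-E)^2/E), E = total/4
total = 245, E = 245/4 = 61.25
(35 - 61.25)^2 / 61.25 = 689.0625 / 61.25 = 11.25
(69 - 61.25)^2 / 61.25 = 60.0625 / 61.25 = 961/980 ≈ 0.980612
(85 - 61.25)^2 / 61.25 = 564.0625 / 61.25 = 1805/196 ≈ 9.209184
(56 - 61.25)^2 / 61.25 = 27.5625 / 61.25 = 0.45
chi2 = 5363/245 ≈ 21.889796

21.8898


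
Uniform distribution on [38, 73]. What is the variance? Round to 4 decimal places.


Var = (b-a)^2 / 12
(b-a)^2 = (73 - 38)^2 = 1225
Var = 1225/12 ≈ 102.083333

102.0833


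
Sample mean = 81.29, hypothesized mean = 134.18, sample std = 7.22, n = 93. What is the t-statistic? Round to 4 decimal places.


t = (xbar - mu0) / (s/sqrt(n))
xbar - mu0 = 81.29 - 134.18 = -52.89
sqrt(93) ≈ 9.64365076
s/sqrt(n) = 7.22 / 9.64365076 ≈ 0.74867912
t = -52.89 / 0.74867912 ≈ -70.644417

-70.6444


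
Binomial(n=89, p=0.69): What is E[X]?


E[X] = n*p = 89 * 0.69 = 61.41

61.41


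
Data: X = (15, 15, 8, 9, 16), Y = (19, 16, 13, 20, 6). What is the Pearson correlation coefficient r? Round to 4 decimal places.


r = sum((xi-xbar)(yi-ybar)) / sqrt(sum((xi-xbar)^2) * sum((yi-ybar)^2))
n = 5, xbar = 63/5 = 12.6, ybar = 74/5 = 14.8
Sxy = sum((xi-xbar)(yi-ybar)) = -27.4
Sxx = sum((xi-xbar)^2) = 57.2
Syy = sum((yi-ybar)^2) = 126.8
sqrt(Sxx*Syy) ≈ 85.164312
r = Sxy / sqrt(Sxx*Syy) = -27.4 / 85.164312 ≈ -0.321731

-0.3217


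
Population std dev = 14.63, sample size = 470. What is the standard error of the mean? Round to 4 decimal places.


SE = sigma / sqrt(n)
sqrt(470) ≈ 21.679483
SE = 14.63 / 21.679483 ≈ 0.674832

0.6748


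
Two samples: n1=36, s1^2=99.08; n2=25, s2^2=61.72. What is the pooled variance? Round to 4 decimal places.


sp^2 = ((n1-1)*s1^2 + (n2-1)*s2^2)/(n1+n2-2)
(n1-1)*s1^2 = 35 * 99.08 = 3467.8
(n2-1)*s2^2 = 24 * 61.72 = 1481.28
numerator = 3467.8 + 1481.28 = 4949.08
n1+n2-2 = 59
sp^2 = 4949.08 / 59 = 123727/1475 ≈ 83.882712

83.8827


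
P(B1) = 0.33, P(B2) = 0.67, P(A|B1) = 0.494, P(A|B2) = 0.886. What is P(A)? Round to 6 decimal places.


P(A) = P(A|B1)*P(B1) + P(A|B2)*P(B2)
P(A|B1)*P(B1) = 0.494 * 0.33 = 0.16302
P(A|B2)*P(B2) = 0.886 * 0.67 = 0.59362
P(A) = 0.16302 + 0.59362 = 0.75664

0.756640


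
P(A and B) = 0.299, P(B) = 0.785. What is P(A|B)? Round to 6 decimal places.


P(A|B) = P(A and B) / P(B) = 0.299 / 0.785 = 299/785 ≈ 0.38089172

0.380892


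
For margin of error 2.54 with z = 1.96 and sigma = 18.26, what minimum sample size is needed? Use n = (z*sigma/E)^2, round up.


z*sigma/E = 1.96 * 18.26 / 2.54 = 44737/3175 ≈ 14.090394
(z*sigma/E)^2 ≈ 198.539195
round up: n = 199

199


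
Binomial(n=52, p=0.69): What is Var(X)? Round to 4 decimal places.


Var = n*p*(1-p) = 52 * 0.69 * 0.31 = 11.1228

11.1228


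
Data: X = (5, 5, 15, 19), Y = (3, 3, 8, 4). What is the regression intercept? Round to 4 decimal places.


a = ybar - b*xbar, where b = sum((xi-xbar)(yi-ybar)) / sum((xi-xbar)^2)
n = 4, xbar = 44/4 = 11, ybar = 18/4 = 4.5
Sxy = sum((xi-xbar)(yi-ybar)) = 28
Sxx = sum((xi-xbar)^2) = 152
b = Sxy / Sxx = 7/38 ≈ 0.184211
a = 4.5 - 0.184211 * 11 = 47/19 ≈ 2.473684

2.4737


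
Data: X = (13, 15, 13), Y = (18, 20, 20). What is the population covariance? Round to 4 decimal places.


Cov = (1/n)*sum((xi-xbar)(yi-ybar))
n = 3, xbar = 41/3 ≈ 13.666667, ybar = 58/3 ≈ 19.333333
sum((xi-xbar)(yi-ybar)) = 4/3 ≈ 1.333333
Cov = 1.333333 / 3 = 4/9 ≈ 0.444444

0.4444


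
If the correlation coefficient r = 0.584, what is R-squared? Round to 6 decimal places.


R^2 = r^2 = (0.584)^2 = 0.341056

0.341056


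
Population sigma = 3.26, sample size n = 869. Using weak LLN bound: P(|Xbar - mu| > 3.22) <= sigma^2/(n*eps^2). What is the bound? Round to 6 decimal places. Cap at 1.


bound = min(1, sigma^2/(n*eps^2))
sigma^2 = 3.26^2 = 10.6276
n*eps^2 = 869 * 3.22^2 = 869 * 10.3684 = 9010.1396
sigma^2/(n*eps^2) = 10.6276 / 9010.1396 ≈ 0.00117952

0.001180


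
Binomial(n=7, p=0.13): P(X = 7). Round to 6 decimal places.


P = C(n,k) * p^k * (1-p)^(n-k)
C(7,7) = 1
p^k = 0.13^7 ≈ 0.0000006274852
(1-p)^(n-k) = 0.87^0 = 1
P = 1 * 0.0000006274852 * 1 ≈ 0.000001

0.000001


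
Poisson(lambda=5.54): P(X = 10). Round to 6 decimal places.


P = e^(-lam) * lam^k / k!
e^(-5.54) ≈ 0.003926527
lam^k = 5.54^10 ≈ 27233135.522823
k! = 10! = 3628800
P = 0.003926527 * 27233135.522823 / 3628800 ≈ 0.029467

0.029467


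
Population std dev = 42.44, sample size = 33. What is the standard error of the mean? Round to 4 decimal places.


SE = sigma / sqrt(n)
sqrt(33) ≈ 5.744563
SE = 42.44 / 5.744563 ≈ 7.387856

7.3879


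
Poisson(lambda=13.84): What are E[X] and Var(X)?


E[X] = Var(X) = lambda = 13.84

13.84, 13.84


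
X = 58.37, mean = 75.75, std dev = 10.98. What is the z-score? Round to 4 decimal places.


z = (X - mu) / sigma
X - mu = 58.37 - 75.75 = -17.38
z = -17.38 / 10.98 = -869/549 ≈ -1.582878

-1.5829


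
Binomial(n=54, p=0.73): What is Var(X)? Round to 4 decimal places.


Var = n*p*(1-p) = 54 * 0.73 * 0.27 = 10.6434

10.6434


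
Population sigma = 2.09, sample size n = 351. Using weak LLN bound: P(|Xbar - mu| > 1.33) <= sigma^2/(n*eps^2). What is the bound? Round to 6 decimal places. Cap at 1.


bound = min(1, sigma^2/(n*eps^2))
sigma^2 = 2.09^2 = 4.3681
n*eps^2 = 351 * 1.33^2 = 351 * 1.7689 = 620.8839
sigma^2/(n*eps^2) = 4.3681 / 620.8839 ≈ 0.00703529

0.007035


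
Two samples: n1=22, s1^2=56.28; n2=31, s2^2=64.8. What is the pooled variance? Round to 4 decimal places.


sp^2 = ((n1-1)*s1^2 + (n2-1)*s2^2)/(n1+n2-2)
(n1-1)*s1^2 = 21 * 56.28 = 1181.88
(n2-1)*s2^2 = 30 * 64.8 = 1944
numerator = 1181.88 + 1944 = 3125.88
n1+n2-2 = 51
sp^2 = 3125.88 / 51 = 26049/425 ≈ 61.291765

61.2918


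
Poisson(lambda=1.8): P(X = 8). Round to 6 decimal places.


P = e^(-lam) * lam^k / k!
e^(-1.8) ≈ 0.1652989
lam^k = 1.8^8 ≈ 110.199606
k! = 8! = 40320
P = 0.1652989 * 110.199606 / 40320 ≈ 0.000452

0.000452


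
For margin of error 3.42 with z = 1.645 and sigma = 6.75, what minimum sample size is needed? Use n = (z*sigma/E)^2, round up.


z*sigma/E = 1.645 * 6.75 / 3.42 = 987/304 ≈ 3.246711
(z*sigma/E)^2 ≈ 10.541129
round up: n = 11

11


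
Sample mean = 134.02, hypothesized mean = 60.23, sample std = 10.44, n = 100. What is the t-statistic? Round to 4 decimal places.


t = (xbar - mu0) / (s/sqrt(n))
xbar - mu0 = 134.02 - 60.23 = 73.79
sqrt(100) = 10
s/sqrt(n) = 10.44 / 10 = 1.044
t = 73.79 / 1.044 = 36895/522 ≈ 70.680077

70.6801


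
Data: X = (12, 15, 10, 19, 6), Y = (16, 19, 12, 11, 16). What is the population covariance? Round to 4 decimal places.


Cov = (1/n)*sum((xi-xbar)(yi-ybar))
n = 5, xbar = 62/5 = 12.4, ybar = 74/5 = 14.8
sum((xi-xbar)(yi-ybar)) = -15.6
Cov = -15.6 / 5 = -3.12

-3.1200


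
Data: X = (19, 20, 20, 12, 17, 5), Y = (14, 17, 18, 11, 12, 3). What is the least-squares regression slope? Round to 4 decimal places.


b = sum((xi-xbar)(yi-ybar)) / sum((xi-xbar)^2)
n = 6, xbar = 93/6 = 15.5, ybar = 75/6 = 12.5
Sxy = sum((xi-xbar)(yi-ybar)) = 154.5
Sxx = sum((xi-xbar)^2) = 177.5
b = Sxy / Sxx = 309/355 ≈ 0.870423

0.8704


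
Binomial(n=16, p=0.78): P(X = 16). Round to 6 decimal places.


P = C(n,k) * p^k * (1-p)^(n-k)
C(16,16) = 1
p^k = 0.78^16 ≈ 0.01877213
(1-p)^(n-k) = 0.22^0 = 1
P = 1 * 0.01877213 * 1 ≈ 0.018772

0.018772


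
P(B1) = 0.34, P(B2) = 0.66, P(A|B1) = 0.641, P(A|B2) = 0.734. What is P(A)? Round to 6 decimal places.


P(A) = P(A|B1)*P(B1) + P(A|B2)*P(B2)
P(A|B1)*P(B1) = 0.641 * 0.34 = 0.21794
P(A|B2)*P(B2) = 0.734 * 0.66 = 0.48444
P(A) = 0.21794 + 0.48444 = 0.70238

0.702380


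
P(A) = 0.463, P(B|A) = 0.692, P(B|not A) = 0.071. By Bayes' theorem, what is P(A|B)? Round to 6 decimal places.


P(A|B) = P(B|A)*P(A) / P(B), P(B) = P(B|A)*P(A) + P(B|not A)*P(not A)
P(B|A)*P(A) = 0.692 * 0.463 = 0.320396
P(B|not A)*P(not A) = 0.071 * 0.537 = 0.038127
P(B) = 0.320396 + 0.038127 = 0.358523
P(A|B) = 0.320396 / 0.358523 ≈ 0.89365536

0.893655


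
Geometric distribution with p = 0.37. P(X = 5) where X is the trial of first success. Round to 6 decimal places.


P = (1-p)^(k-1) * p
(1-p)^(k-1) = 0.63^4 ≈ 0.1575296
P = 0.1575296 * 0.37 ≈ 0.05828596

0.058286


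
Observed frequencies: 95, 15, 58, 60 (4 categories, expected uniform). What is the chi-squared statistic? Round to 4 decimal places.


chi2 = sum((O-E)^2/E), E = total/4
total = 228, E = 228/4 = 57
(95 - 57)^2 / 57 = 1444 / 57 = 76/3 ≈ 25.333333
(15 - 57)^2 / 57 = 1764 / 57 = 588/19 ≈ 30.947368
(58 - 57)^2 / 57 = 1 / 57 = 1/57 ≈ 0.017544
(60 - 57)^2 / 57 = 9 / 57 = 3/19 ≈ 0.157895
chi2 = 3218/57 ≈ 56.456140

56.4561


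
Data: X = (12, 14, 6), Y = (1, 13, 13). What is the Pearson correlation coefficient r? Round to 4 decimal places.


r = sum((xi-xbar)(yi-ybar)) / sqrt(sum((xi-xbar)^2) * sum((yi-ybar)^2))
n = 3, xbar = 32/3 ≈ 10.666667, ybar = 27/3 = 9
Sxy = sum((xi-xbar)(yi-ybar)) = -16
Sxx = sum((xi-xbar)^2) = 104/3 ≈ 34.666667
Syy = sum((yi-ybar)^2) = 96
sqrt(Sxx*Syy) ≈ 57.688820
r = Sxy / sqrt(Sxx*Syy) = -16 / 57.688820 ≈ -0.277350

-0.2774


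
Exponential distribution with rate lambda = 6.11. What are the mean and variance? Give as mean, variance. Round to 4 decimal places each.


mean = 1/lam, var = 1/lam^2
mean = 1 / 6.11 = 100/611 ≈ 0.163666
lam^2 = 6.11^2 = 37.3321
var = 1 / 37.3321 ≈ 0.026787

0.1637, 0.0268


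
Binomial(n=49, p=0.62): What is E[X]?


E[X] = n*p = 49 * 0.62 = 30.38

30.38


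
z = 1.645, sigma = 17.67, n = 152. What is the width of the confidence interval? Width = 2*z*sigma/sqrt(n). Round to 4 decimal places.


width = 2*z*sigma/sqrt(n)
2*z*sigma = 2 * 1.645 * 17.67 = 58.1343
sqrt(152) ≈ 12.328828
width = 58.1343 / 12.328828 ≈ 4.715314

4.7153


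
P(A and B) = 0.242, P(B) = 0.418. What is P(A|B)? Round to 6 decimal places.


P(A|B) = P(A and B) / P(B) = 0.242 / 0.418 = 11/19 ≈ 0.57894737

0.578947
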